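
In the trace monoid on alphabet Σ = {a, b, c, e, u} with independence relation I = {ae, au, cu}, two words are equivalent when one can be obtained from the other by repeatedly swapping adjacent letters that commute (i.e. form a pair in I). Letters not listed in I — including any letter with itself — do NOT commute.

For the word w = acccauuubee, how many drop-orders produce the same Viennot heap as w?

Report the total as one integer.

0(a) covers ∅
1(c) covers 0:a
2(c) covers 1:c
3(c) covers 2:c
4(a) covers 3:c
5(u) covers ∅
6(u) covers 5:u
7(u) covers 6:u
8(b) covers 4:a, 7:u
9(e) covers 8:b
10(e) covers 9:e
floor of heap: 0:a, 5:u
completions by unplaced set U, small U first (add the entries for U minus each lowest piece of U):
  |U|=1: {10}:1
  |U|=2: {9,10}:1
  |U|=3: {8,9,10}:1
  |U|=4: {4,8,9,10}:1  {7,8,9,10}:1
  |U|=5: {3,4,8,9,10}:1  {4,7,8,9,10}:2  {6,7,8,9,10}:1
  |U|=6: {2,3,4,8,9,10}:1  {3,4,7,8,9,10}:3  {4,6,7,8,9,10}:3  {5,6,7,8,9,10}:1
  |U|=7: {1,2,3,4,8,9,10}:1  {2,3,4,7,8,9,10}:4  {3,4,6,7,8,9,10}:6  {4,5,6,7,8,9,10}:4
  |U|=8: {0,1,2,3,4,8,9,10}:1  {1,2,3,4,7,8,9,10}:5  {2,3,4,6,7,8,9,10}:10  {3,4,5,6,7,8,9,10}:10
  |U|=9: {0,1,2,3,4,7,8,9,10}:6  {1,2,3,4,6,7,8,9,10}:15  {2,3,4,5,6,7,8,9,10}:20
  start at 0(a): 35
  start at 5(u): 21
sum over floor = 56

56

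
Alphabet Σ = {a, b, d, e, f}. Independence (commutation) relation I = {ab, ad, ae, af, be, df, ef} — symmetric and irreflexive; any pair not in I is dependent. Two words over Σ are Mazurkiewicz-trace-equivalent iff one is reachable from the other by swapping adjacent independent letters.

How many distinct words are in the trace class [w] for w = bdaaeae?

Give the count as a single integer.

0(b) covers ∅
1(d) covers 0:b
2(a) covers ∅
3(a) covers 2:a
4(e) covers 1:d
5(a) covers 3:a
6(e) covers 4:e
floor of heap: 0:b, 2:a
completions by unplaced set U, small U first (add the entries for U minus each lowest piece of U):
  |U|=1: {5}:1  {6}:1
  |U|=2: {3,5}:1  {4,6}:1  {5,6}:2
  |U|=3: {1,4,6}:1  {2,3,5}:1  {3,5,6}:3  {4,5,6}:3
  |U|=4: {0,1,4,6}:1  {1,4,5,6}:4  {2,3,5,6}:4  {3,4,5,6}:6
  |U|=5: {0,1,4,5,6}:5  {1,3,4,5,6}:10  {2,3,4,5,6}:10
  start at 0(b): 20
  start at 2(a): 15
sum over floor = 35

35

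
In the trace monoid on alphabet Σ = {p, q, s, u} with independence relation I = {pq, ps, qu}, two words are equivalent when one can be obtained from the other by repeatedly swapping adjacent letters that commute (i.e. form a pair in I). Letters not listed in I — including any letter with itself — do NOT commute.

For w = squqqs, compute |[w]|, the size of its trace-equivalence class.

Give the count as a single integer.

piece 0:s — minimal
piece 1:q rests on {0:s}
piece 2:u rests on {0:s}
piece 3:q rests on {1:q}
piece 4:q rests on {3:q}
piece 5:s rests on {2:u, 4:q}
minimal pieces: {0:s}
ways to finish when only these pieces remain (= sum over removing one remaining piece with nothing left below it):
  1 left: {5}→1
  2 left: {2,5}→1  {4,5}→1
  3 left: {2,4,5}→2  {3,4,5}→1
  4 left: {1,3,4,5}→1  {2,3,4,5}→3
  placing 0:s first → 4 extensions

4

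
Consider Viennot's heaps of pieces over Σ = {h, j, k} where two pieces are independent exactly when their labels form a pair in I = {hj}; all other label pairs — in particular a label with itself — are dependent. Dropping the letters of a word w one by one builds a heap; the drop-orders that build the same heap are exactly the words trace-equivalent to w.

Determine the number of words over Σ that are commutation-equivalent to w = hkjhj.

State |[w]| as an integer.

3

piece 0:h — minimal
piece 1:k rests on {0:h}
piece 2:j rests on {1:k}
piece 3:h rests on {1:k}
piece 4:j rests on {2:j}
minimal pieces: {0:h}
ways to finish when only these pieces remain (= sum over removing one remaining piece with nothing left below it):
  1 left: {3}→1  {4}→1
  2 left: {2,4}→1  {3,4}→2
  3 left: {2,3,4}→3
  placing 0:h first → 3 extensions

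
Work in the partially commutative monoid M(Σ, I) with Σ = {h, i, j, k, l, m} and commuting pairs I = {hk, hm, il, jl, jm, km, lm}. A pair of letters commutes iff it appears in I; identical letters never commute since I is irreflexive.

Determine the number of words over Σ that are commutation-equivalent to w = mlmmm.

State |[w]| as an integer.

0(m) covers ∅
1(l) covers ∅
2(m) covers 0:m
3(m) covers 2:m
4(m) covers 3:m
floor of heap: 0:m, 1:l
completions by unplaced set U, small U first (add the entries for U minus each lowest piece of U):
  |U|=1: {1}:1  {4}:1
  |U|=2: {1,4}:2  {3,4}:1
  |U|=3: {1,3,4}:3  {2,3,4}:1
  start at 0(m): 4
  start at 1(l): 1
sum over floor = 5

5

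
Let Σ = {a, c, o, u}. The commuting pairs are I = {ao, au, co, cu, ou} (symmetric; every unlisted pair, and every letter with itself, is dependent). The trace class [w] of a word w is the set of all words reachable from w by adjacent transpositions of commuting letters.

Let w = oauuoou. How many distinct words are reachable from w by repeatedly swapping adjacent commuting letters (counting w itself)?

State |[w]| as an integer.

#0=o has no predecessor
#1=a has no predecessor
#2=u has no predecessor
#3=u depends on [2:u]
#4=o depends on [0:o]
#5=o depends on [4:o]
#6=u depends on [3:u]
sources: [0:o, 1:a, 2:u]
N(rest) = Σ N(rest − s) over sources s of rest; N(one piece) = 1:
  size 1 → [1]=1  [5]=1  [6]=1
  size 2 → [1,5]=2  [1,6]=2  [3,6]=1  [4,5]=1  [5,6]=2
  size 3 → [0,4,5]=1  [1,3,6]=3  [1,4,5]=3  [1,5,6]=6  [2,3,6]=1  [3,5,6]=3  [4,5,6]=3
  size 4 → [0,1,4,5]=4  [0,4,5,6]=4  [1,2,3,6]=4  [1,3,5,6]=12  [1,4,5,6]=12  [2,3,5,6]=4  [3,4,5,6]=6
  size 5 → [0,1,4,5,6]=20  [0,3,4,5,6]=10  [1,2,3,5,6]=20  [1,3,4,5,6]=30  [2,3,4,5,6]=10
  first=0(o) contributes 60
  first=1(a) contributes 20
  first=2(u) contributes 60
|[w]| = 140

140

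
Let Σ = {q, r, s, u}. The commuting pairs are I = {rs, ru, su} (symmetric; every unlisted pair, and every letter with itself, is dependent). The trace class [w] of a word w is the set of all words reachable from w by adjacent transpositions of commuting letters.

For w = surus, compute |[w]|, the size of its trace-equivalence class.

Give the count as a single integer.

30

drop 0:s onto floor
drop 1:u onto floor
drop 2:r onto floor
drop 3:u onto {1:u}
drop 4:s onto {0:s}
ground layer = {0:s, 1:u, 2:r}
drop-orders for the pieces not yet dropped (sum over which currently-grounded one goes next):
  1 to go: {2} 1  {3} 1  {4} 1
  2 to go: {0,4} 1  {1,3} 1  {2,3} 2  {2,4} 2  {3,4} 2
  3 to go: {0,2,4} 3  {0,3,4} 3  {1,2,3} 3  {1,3,4} 3  {2,3,4} 6
  if 0:s drops first: 12 orders
  if 1:u drops first: 12 orders
  if 2:r drops first: 6 orders
heap linearizations: 30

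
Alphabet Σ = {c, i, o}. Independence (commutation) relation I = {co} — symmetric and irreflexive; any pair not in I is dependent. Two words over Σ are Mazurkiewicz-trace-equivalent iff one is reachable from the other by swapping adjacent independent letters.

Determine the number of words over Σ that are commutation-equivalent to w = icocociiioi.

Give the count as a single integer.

10

0(i) covers ∅
1(c) covers 0:i
2(o) covers 0:i
3(c) covers 1:c
4(o) covers 2:o
5(c) covers 3:c
6(i) covers 4:o, 5:c
7(i) covers 6:i
8(i) covers 7:i
9(o) covers 8:i
10(i) covers 9:o
floor of heap: 0:i
completions by unplaced set U, small U first (add the entries for U minus each lowest piece of U):
  |U|=1: {10}:1
  |U|=2: {9,10}:1
  |U|=3: {8,9,10}:1
  |U|=4: {7,8,9,10}:1
  |U|=5: {6,7,8,9,10}:1
  |U|=6: {4,6,7,8,9,10}:1  {5,6,7,8,9,10}:1
  |U|=7: {2,4,6,7,8,9,10}:1  {3,5,6,7,8,9,10}:1  {4,5,6,7,8,9,10}:2
  |U|=8: {1,3,5,6,7,8,9,10}:1  {2,4,5,6,7,8,9,10}:3  {3,4,5,6,7,8,9,10}:3
  |U|=9: {1,3,4,5,6,7,8,9,10}:4  {2,3,4,5,6,7,8,9,10}:6
  start at 0(i): 10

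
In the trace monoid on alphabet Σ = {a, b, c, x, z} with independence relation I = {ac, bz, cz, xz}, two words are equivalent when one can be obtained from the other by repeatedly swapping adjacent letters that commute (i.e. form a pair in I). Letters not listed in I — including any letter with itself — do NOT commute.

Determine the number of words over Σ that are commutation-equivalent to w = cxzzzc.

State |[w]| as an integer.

20

drop 0:c onto floor
drop 1:x onto {0:c}
drop 2:z onto floor
drop 3:z onto {2:z}
drop 4:z onto {3:z}
drop 5:c onto {1:x}
ground layer = {0:c, 2:z}
drop-orders for the pieces not yet dropped (sum over which currently-grounded one goes next):
  1 to go: {4} 1  {5} 1
  2 to go: {1,5} 1  {3,4} 1  {4,5} 2
  3 to go: {0,1,5} 1  {1,4,5} 3  {2,3,4} 1  {3,4,5} 3
  4 to go: {0,1,4,5} 4  {1,3,4,5} 6  {2,3,4,5} 4
  if 0:c drops first: 10 orders
  if 2:z drops first: 10 orders
heap linearizations: 20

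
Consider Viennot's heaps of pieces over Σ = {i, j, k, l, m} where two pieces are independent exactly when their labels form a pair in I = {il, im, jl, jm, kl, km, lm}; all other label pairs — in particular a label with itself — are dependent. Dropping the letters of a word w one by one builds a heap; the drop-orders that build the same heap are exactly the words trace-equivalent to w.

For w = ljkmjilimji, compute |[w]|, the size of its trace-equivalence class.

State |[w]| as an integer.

0(l) covers ∅
1(j) covers ∅
2(k) covers 1:j
3(m) covers ∅
4(j) covers 2:k
5(i) covers 4:j
6(l) covers 0:l
7(i) covers 5:i
8(m) covers 3:m
9(j) covers 7:i
10(i) covers 9:j
floor of heap: 0:l, 1:j, 3:m
completions by unplaced set U, small U first (add the entries for U minus each lowest piece of U):
  |U|=1: {6}:1  {8}:1  {10}:1
  |U|=2: {0,6}:1  {3,8}:1  {6,8}:2  {6,10}:2  {8,10}:2  {9,10}:1
  |U|=3: {0,6,8}:3  {0,6,10}:3  {3,6,8}:3  {3,8,10}:3  {6,8,10}:6  {6,9,10}:3  {7,9,10}:1  {8,9,10}:3
  |U|=4: {0,3,6,8}:6  {0,6,8,10}:12  {0,6,9,10}:6  {3,6,8,10}:12  {3,8,9,10}:6  {5,7,9,10}:1  {6,7,9,10}:4  {6,8,9,10}:12  {7,8,9,10}:4
  |U|=5: {0,3,6,8,10}:30  {0,6,7,9,10}:10  {0,6,8,9,10}:30  {3,6,8,9,10}:30  {3,7,8,9,10}:10  {4,5,7,9,10}:1  {5,6,7,9,10}:5  {5,7,8,9,10}:5  {6,7,8,9,10}:20
  |U|=6: {0,3,6,8,9,10}:90  {0,5,6,7,9,10}:15  {0,6,7,8,9,10}:60  {2,4,5,7,9,10}:1  {3,5,7,8,9,10}:15  {3,6,7,8,9,10}:60  {4,5,6,7,9,10}:6  {4,5,7,8,9,10}:6  {5,6,7,8,9,10}:30
  |U|=7: {0,3,6,7,8,9,10}:210  {0,4,5,6,7,9,10}:21  {0,5,6,7,8,9,10}:105  {1,2,4,5,7,9,10}:1  {2,4,5,6,7,9,10}:7  {2,4,5,7,8,9,10}:7  {3,4,5,7,8,9,10}:21  {3,5,6,7,8,9,10}:105  {4,5,6,7,8,9,10}:42
  |U|=8: {0,2,4,5,6,7,9,10}:28  {0,3,5,6,7,8,9,10}:420  {0,4,5,6,7,8,9,10}:168  {1,2,4,5,6,7,9,10}:8  {1,2,4,5,7,8,9,10}:8  {2,3,4,5,7,8,9,10}:28  {2,4,5,6,7,8,9,10}:56  {3,4,5,6,7,8,9,10}:168
  |U|=9: {0,1,2,4,5,6,7,9,10}:36  {0,2,4,5,6,7,8,9,10}:252  {0,3,4,5,6,7,8,9,10}:756  {1,2,3,4,5,7,8,9,10}:36  {1,2,4,5,6,7,8,9,10}:72  {2,3,4,5,6,7,8,9,10}:252
  start at 0(l): 360
  start at 1(j): 1260
  start at 3(m): 360
sum over floor = 1980

1980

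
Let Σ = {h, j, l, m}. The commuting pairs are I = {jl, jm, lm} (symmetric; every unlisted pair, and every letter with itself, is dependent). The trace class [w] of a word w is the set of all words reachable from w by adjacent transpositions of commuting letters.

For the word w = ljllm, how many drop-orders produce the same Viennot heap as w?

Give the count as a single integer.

20

drop 0:l onto floor
drop 1:j onto floor
drop 2:l onto {0:l}
drop 3:l onto {2:l}
drop 4:m onto floor
ground layer = {0:l, 1:j, 4:m}
drop-orders for the pieces not yet dropped (sum over which currently-grounded one goes next):
  1 to go: {1} 1  {3} 1  {4} 1
  2 to go: {1,3} 2  {1,4} 2  {2,3} 1  {3,4} 2
  3 to go: {0,2,3} 1  {1,2,3} 3  {1,3,4} 6  {2,3,4} 3
  if 0:l drops first: 12 orders
  if 1:j drops first: 4 orders
  if 4:m drops first: 4 orders
heap linearizations: 20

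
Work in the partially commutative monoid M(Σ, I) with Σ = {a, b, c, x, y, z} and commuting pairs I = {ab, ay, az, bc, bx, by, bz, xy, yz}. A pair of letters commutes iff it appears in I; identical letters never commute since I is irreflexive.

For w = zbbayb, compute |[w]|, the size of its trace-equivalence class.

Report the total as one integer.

120

0(z) covers ∅
1(b) covers ∅
2(b) covers 1:b
3(a) covers ∅
4(y) covers ∅
5(b) covers 2:b
floor of heap: 0:z, 1:b, 3:a, 4:y
completions by unplaced set U, small U first (add the entries for U minus each lowest piece of U):
  |U|=1: {0}:1  {3}:1  {4}:1  {5}:1
  |U|=2: {0,3}:2  {0,4}:2  {0,5}:2  {2,5}:1  {3,4}:2  {3,5}:2  {4,5}:2
  |U|=3: {0,2,5}:3  {0,3,4}:6  {0,3,5}:6  {0,4,5}:6  {1,2,5}:1  {2,3,5}:3  {2,4,5}:3  {3,4,5}:6
  |U|=4: {0,1,2,5}:4  {0,2,3,5}:12  {0,2,4,5}:12  {0,3,4,5}:24  {1,2,3,5}:4  {1,2,4,5}:4  {2,3,4,5}:12
  start at 0(z): 20
  start at 1(b): 60
  start at 3(a): 20
  start at 4(y): 20
sum over floor = 120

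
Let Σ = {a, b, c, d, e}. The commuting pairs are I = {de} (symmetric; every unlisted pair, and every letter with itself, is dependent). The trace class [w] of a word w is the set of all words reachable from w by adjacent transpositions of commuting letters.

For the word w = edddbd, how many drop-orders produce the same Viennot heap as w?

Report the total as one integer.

4

piece 0:e — minimal
piece 1:d — minimal
piece 2:d rests on {1:d}
piece 3:d rests on {2:d}
piece 4:b rests on {0:e, 3:d}
piece 5:d rests on {4:b}
minimal pieces: {0:e, 1:d}
ways to finish when only these pieces remain (= sum over removing one remaining piece with nothing left below it):
  1 left: {5}→1
  2 left: {4,5}→1
  3 left: {0,4,5}→1  {3,4,5}→1
  4 left: {0,3,4,5}→2  {2,3,4,5}→1
  placing 0:e first → 1 extensions
  placing 1:d first → 3 extensions
total linear extensions = 4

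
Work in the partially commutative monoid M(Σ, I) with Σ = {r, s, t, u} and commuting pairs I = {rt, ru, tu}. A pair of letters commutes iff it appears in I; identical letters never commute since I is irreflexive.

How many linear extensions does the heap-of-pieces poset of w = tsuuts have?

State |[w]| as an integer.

3

#0=t has no predecessor
#1=s depends on [0:t]
#2=u depends on [1:s]
#3=u depends on [2:u]
#4=t depends on [1:s]
#5=s depends on [3:u, 4:t]
sources: [0:t]
N(rest) = Σ N(rest − s) over sources s of rest; N(one piece) = 1:
  size 1 → [5]=1
  size 2 → [3,5]=1  [4,5]=1
  size 3 → [2,3,5]=1  [3,4,5]=2
  size 4 → [2,3,4,5]=3
  first=0(t) contributes 3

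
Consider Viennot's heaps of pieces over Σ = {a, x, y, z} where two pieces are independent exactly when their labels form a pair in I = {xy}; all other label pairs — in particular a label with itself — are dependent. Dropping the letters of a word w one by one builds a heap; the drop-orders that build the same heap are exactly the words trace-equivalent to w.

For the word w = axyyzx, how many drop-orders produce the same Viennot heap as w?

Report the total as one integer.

0(a) covers ∅
1(x) covers 0:a
2(y) covers 0:a
3(y) covers 2:y
4(z) covers 1:x, 3:y
5(x) covers 4:z
floor of heap: 0:a
completions by unplaced set U, small U first (add the entries for U minus each lowest piece of U):
  |U|=1: {5}:1
  |U|=2: {4,5}:1
  |U|=3: {1,4,5}:1  {3,4,5}:1
  |U|=4: {1,3,4,5}:2  {2,3,4,5}:1
  start at 0(a): 3

3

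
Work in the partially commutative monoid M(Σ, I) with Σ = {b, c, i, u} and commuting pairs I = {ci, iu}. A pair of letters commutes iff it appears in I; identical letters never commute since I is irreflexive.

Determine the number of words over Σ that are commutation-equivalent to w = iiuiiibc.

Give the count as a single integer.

piece 0:i — minimal
piece 1:i rests on {0:i}
piece 2:u — minimal
piece 3:i rests on {1:i}
piece 4:i rests on {3:i}
piece 5:i rests on {4:i}
piece 6:b rests on {2:u, 5:i}
piece 7:c rests on {6:b}
minimal pieces: {0:i, 2:u}
ways to finish when only these pieces remain (= sum over removing one remaining piece with nothing left below it):
  1 left: {7}→1
  2 left: {6,7}→1
  3 left: {2,6,7}→1  {5,6,7}→1
  4 left: {2,5,6,7}→2  {4,5,6,7}→1
  5 left: {2,4,5,6,7}→3  {3,4,5,6,7}→1
  6 left: {1,3,4,5,6,7}→1  {2,3,4,5,6,7}→4
  placing 0:i first → 5 extensions
  placing 2:u first → 1 extensions
total linear extensions = 6

6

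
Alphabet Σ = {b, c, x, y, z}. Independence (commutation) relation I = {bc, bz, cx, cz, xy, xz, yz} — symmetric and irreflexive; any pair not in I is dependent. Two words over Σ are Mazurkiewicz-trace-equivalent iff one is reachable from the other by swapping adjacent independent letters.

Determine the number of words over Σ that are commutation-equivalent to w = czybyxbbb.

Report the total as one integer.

#0=c has no predecessor
#1=z has no predecessor
#2=y depends on [0:c]
#3=b depends on [2:y]
#4=y depends on [3:b]
#5=x depends on [3:b]
#6=b depends on [4:y, 5:x]
#7=b depends on [6:b]
#8=b depends on [7:b]
sources: [0:c, 1:z]
N(rest) = Σ N(rest − s) over sources s of rest; N(one piece) = 1:
  size 1 → [1]=1  [8]=1
  size 2 → [1,8]=2  [7,8]=1
  size 3 → [1,7,8]=3  [6,7,8]=1
  size 4 → [1,6,7,8]=4  [4,6,7,8]=1  [5,6,7,8]=1
  size 5 → [1,4,6,7,8]=5  [1,5,6,7,8]=5  [4,5,6,7,8]=2
  size 6 → [1,4,5,6,7,8]=12  [3,4,5,6,7,8]=2
  size 7 → [1,3,4,5,6,7,8]=14  [2,3,4,5,6,7,8]=2
  first=0(c) contributes 16
  first=1(z) contributes 2
|[w]| = 18

18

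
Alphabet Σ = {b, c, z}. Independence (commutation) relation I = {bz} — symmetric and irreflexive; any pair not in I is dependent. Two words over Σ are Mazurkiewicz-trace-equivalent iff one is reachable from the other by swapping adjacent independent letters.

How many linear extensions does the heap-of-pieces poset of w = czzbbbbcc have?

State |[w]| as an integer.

piece 0:c — minimal
piece 1:z rests on {0:c}
piece 2:z rests on {1:z}
piece 3:b rests on {0:c}
piece 4:b rests on {3:b}
piece 5:b rests on {4:b}
piece 6:b rests on {5:b}
piece 7:c rests on {2:z, 6:b}
piece 8:c rests on {7:c}
minimal pieces: {0:c}
ways to finish when only these pieces remain (= sum over removing one remaining piece with nothing left below it):
  1 left: {8}→1
  2 left: {7,8}→1
  3 left: {2,7,8}→1  {6,7,8}→1
  4 left: {1,2,7,8}→1  {2,6,7,8}→2  {5,6,7,8}→1
  5 left: {1,2,6,7,8}→3  {2,5,6,7,8}→3  {4,5,6,7,8}→1
  6 left: {1,2,5,6,7,8}→6  {2,4,5,6,7,8}→4  {3,4,5,6,7,8}→1
  7 left: {1,2,4,5,6,7,8}→10  {2,3,4,5,6,7,8}→5
  placing 0:c first → 15 extensions

15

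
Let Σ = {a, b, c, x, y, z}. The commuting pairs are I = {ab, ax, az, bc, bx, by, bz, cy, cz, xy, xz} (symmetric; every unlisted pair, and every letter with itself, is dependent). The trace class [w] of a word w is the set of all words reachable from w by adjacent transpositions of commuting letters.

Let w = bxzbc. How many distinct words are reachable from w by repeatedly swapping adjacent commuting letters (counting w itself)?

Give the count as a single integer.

#0=b has no predecessor
#1=x has no predecessor
#2=z has no predecessor
#3=b depends on [0:b]
#4=c depends on [1:x]
sources: [0:b, 1:x, 2:z]
N(rest) = Σ N(rest − s) over sources s of rest; N(one piece) = 1:
  size 1 → [2]=1  [3]=1  [4]=1
  size 2 → [0,3]=1  [1,4]=1  [2,3]=2  [2,4]=2  [3,4]=2
  size 3 → [0,2,3]=3  [0,3,4]=3  [1,2,4]=3  [1,3,4]=3  [2,3,4]=6
  first=0(b) contributes 12
  first=1(x) contributes 12
  first=2(z) contributes 6
|[w]| = 30

30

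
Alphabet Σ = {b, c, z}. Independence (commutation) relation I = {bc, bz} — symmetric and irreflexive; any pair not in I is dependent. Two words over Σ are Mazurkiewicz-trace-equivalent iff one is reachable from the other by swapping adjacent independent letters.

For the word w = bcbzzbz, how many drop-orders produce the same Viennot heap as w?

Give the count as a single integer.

0(b) covers ∅
1(c) covers ∅
2(b) covers 0:b
3(z) covers 1:c
4(z) covers 3:z
5(b) covers 2:b
6(z) covers 4:z
floor of heap: 0:b, 1:c
completions by unplaced set U, small U first (add the entries for U minus each lowest piece of U):
  |U|=1: {5}:1  {6}:1
  |U|=2: {2,5}:1  {4,6}:1  {5,6}:2
  |U|=3: {0,2,5}:1  {2,5,6}:3  {3,4,6}:1  {4,5,6}:3
  |U|=4: {0,2,5,6}:4  {1,3,4,6}:1  {2,4,5,6}:6  {3,4,5,6}:4
  |U|=5: {0,2,4,5,6}:10  {1,3,4,5,6}:5  {2,3,4,5,6}:10
  start at 0(b): 15
  start at 1(c): 20
sum over floor = 35

35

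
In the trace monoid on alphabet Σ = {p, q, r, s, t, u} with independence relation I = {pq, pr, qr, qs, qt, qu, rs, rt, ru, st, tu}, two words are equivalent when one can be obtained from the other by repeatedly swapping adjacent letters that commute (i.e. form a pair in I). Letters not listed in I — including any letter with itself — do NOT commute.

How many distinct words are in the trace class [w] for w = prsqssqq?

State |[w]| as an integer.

280

drop 0:p onto floor
drop 1:r onto floor
drop 2:s onto {0:p}
drop 3:q onto floor
drop 4:s onto {2:s}
drop 5:s onto {4:s}
drop 6:q onto {3:q}
drop 7:q onto {6:q}
ground layer = {0:p, 1:r, 3:q}
drop-orders for the pieces not yet dropped (sum over which currently-grounded one goes next):
  1 to go: {1} 1  {5} 1  {7} 1
  2 to go: {1,5} 2  {1,7} 2  {4,5} 1  {5,7} 2  {6,7} 1
  3 to go: {1,4,5} 3  {1,5,7} 6  {1,6,7} 3  {2,4,5} 1  {3,6,7} 1  {4,5,7} 3  {5,6,7} 3
  4 to go: {0,2,4,5} 1  {1,2,4,5} 4  {1,3,6,7} 4  {1,4,5,7} 12  {1,5,6,7} 12  {2,4,5,7} 4  {3,5,6,7} 4  {4,5,6,7} 6
  5 to go: {0,1,2,4,5} 5  {0,2,4,5,7} 5  {1,2,4,5,7} 20  {1,3,5,6,7} 20  {1,4,5,6,7} 30  {2,4,5,6,7} 10  {3,4,5,6,7} 10
  6 to go: {0,1,2,4,5,7} 30  {0,2,4,5,6,7} 15  {1,2,4,5,6,7} 60  {1,3,4,5,6,7} 60  {2,3,4,5,6,7} 20
  if 0:p drops first: 140 orders
  if 1:r drops first: 35 orders
  if 3:q drops first: 105 orders
heap linearizations: 280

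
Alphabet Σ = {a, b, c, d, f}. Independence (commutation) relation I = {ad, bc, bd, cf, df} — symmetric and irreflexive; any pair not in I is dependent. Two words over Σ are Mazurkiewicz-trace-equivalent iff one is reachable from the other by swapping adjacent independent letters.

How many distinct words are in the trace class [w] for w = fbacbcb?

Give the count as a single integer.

6

#0=f has no predecessor
#1=b depends on [0:f]
#2=a depends on [1:b]
#3=c depends on [2:a]
#4=b depends on [2:a]
#5=c depends on [3:c]
#6=b depends on [4:b]
sources: [0:f]
N(rest) = Σ N(rest − s) over sources s of rest; N(one piece) = 1:
  size 1 → [5]=1  [6]=1
  size 2 → [3,5]=1  [4,6]=1  [5,6]=2
  size 3 → [3,5,6]=3  [4,5,6]=3
  size 4 → [3,4,5,6]=6
  size 5 → [2,3,4,5,6]=6
  first=0(f) contributes 6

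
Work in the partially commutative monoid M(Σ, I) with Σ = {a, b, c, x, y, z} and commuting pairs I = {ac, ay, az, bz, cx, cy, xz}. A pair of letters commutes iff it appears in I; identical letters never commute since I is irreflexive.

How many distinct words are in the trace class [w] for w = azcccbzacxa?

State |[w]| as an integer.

74

0(a) covers ∅
1(z) covers ∅
2(c) covers 1:z
3(c) covers 2:c
4(c) covers 3:c
5(b) covers 0:a, 4:c
6(z) covers 4:c
7(a) covers 5:b
8(c) covers 5:b, 6:z
9(x) covers 7:a
10(a) covers 9:x
floor of heap: 0:a, 1:z
completions by unplaced set U, small U first (add the entries for U minus each lowest piece of U):
  |U|=1: {8}:1  {10}:1
  |U|=2: {6,8}:1  {8,10}:2  {9,10}:1
  |U|=3: {6,8,10}:3  {7,9,10}:1  {8,9,10}:3
  |U|=4: {6,8,9,10}:6  {7,8,9,10}:4
  |U|=5: {5,7,8,9,10}:4  {6,7,8,9,10}:10
  |U|=6: {0,5,7,8,9,10}:4  {5,6,7,8,9,10}:14
  |U|=7: {0,5,6,7,8,9,10}:18  {4,5,6,7,8,9,10}:14
  |U|=8: {0,4,5,6,7,8,9,10}:32  {3,4,5,6,7,8,9,10}:14
  |U|=9: {0,3,4,5,6,7,8,9,10}:46  {2,3,4,5,6,7,8,9,10}:14
  start at 0(a): 14
  start at 1(z): 60
sum over floor = 74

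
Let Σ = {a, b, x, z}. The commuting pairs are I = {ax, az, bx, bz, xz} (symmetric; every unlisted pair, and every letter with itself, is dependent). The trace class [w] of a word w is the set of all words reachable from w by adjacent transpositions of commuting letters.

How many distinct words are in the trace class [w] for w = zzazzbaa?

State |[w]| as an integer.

drop 0:z onto floor
drop 1:z onto {0:z}
drop 2:a onto floor
drop 3:z onto {1:z}
drop 4:z onto {3:z}
drop 5:b onto {2:a}
drop 6:a onto {5:b}
drop 7:a onto {6:a}
ground layer = {0:z, 2:a}
drop-orders for the pieces not yet dropped (sum over which currently-grounded one goes next):
  1 to go: {4} 1  {7} 1
  2 to go: {3,4} 1  {4,7} 2  {6,7} 1
  3 to go: {1,3,4} 1  {3,4,7} 3  {4,6,7} 3  {5,6,7} 1
  4 to go: {0,1,3,4} 1  {1,3,4,7} 4  {2,5,6,7} 1  {3,4,6,7} 6  {4,5,6,7} 4
  5 to go: {0,1,3,4,7} 5  {1,3,4,6,7} 10  {2,4,5,6,7} 5  {3,4,5,6,7} 10
  6 to go: {0,1,3,4,6,7} 15  {1,3,4,5,6,7} 20  {2,3,4,5,6,7} 15
  if 0:z drops first: 35 orders
  if 2:a drops first: 35 orders
heap linearizations: 70

70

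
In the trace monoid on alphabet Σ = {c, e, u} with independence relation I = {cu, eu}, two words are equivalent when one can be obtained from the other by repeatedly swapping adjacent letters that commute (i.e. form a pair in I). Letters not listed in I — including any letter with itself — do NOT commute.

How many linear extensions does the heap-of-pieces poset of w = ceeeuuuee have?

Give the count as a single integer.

piece 0:c — minimal
piece 1:e rests on {0:c}
piece 2:e rests on {1:e}
piece 3:e rests on {2:e}
piece 4:u — minimal
piece 5:u rests on {4:u}
piece 6:u rests on {5:u}
piece 7:e rests on {3:e}
piece 8:e rests on {7:e}
minimal pieces: {0:c, 4:u}
ways to finish when only these pieces remain (= sum over removing one remaining piece with nothing left below it):
  1 left: {6}→1  {8}→1
  2 left: {5,6}→1  {6,8}→2  {7,8}→1
  3 left: {3,7,8}→1  {4,5,6}→1  {5,6,8}→3  {6,7,8}→3
  4 left: {2,3,7,8}→1  {3,6,7,8}→4  {4,5,6,8}→4  {5,6,7,8}→6
  5 left: {1,2,3,7,8}→1  {2,3,6,7,8}→5  {3,5,6,7,8}→10  {4,5,6,7,8}→10
  6 left: {0,1,2,3,7,8}→1  {1,2,3,6,7,8}→6  {2,3,5,6,7,8}→15  {3,4,5,6,7,8}→20
  7 left: {0,1,2,3,6,7,8}→7  {1,2,3,5,6,7,8}→21  {2,3,4,5,6,7,8}→35
  placing 0:c first → 56 extensions
  placing 4:u first → 28 extensions
total linear extensions = 84

84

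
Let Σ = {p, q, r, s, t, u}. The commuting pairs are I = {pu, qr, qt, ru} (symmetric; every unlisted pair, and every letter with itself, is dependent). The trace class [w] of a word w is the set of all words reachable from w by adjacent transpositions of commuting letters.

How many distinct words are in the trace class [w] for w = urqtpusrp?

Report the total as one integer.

piece 0:u — minimal
piece 1:r — minimal
piece 2:q rests on {0:u}
piece 3:t rests on {0:u, 1:r}
piece 4:p rests on {2:q, 3:t}
piece 5:u rests on {2:q, 3:t}
piece 6:s rests on {4:p, 5:u}
piece 7:r rests on {6:s}
piece 8:p rests on {7:r}
minimal pieces: {0:u, 1:r}
ways to finish when only these pieces remain (= sum over removing one remaining piece with nothing left below it):
  1 left: {8}→1
  2 left: {7,8}→1
  3 left: {6,7,8}→1
  4 left: {4,6,7,8}→1  {5,6,7,8}→1
  5 left: {4,5,6,7,8}→2
  6 left: {2,4,5,6,7,8}→2  {3,4,5,6,7,8}→2
  7 left: {1,3,4,5,6,7,8}→2  {2,3,4,5,6,7,8}→4
  placing 0:u first → 6 extensions
  placing 1:r first → 4 extensions
total linear extensions = 10

10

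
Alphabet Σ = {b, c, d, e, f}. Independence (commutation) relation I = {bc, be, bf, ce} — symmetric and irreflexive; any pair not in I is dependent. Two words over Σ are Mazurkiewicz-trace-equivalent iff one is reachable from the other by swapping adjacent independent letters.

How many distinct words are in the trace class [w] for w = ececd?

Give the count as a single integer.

6

#0=e has no predecessor
#1=c has no predecessor
#2=e depends on [0:e]
#3=c depends on [1:c]
#4=d depends on [2:e, 3:c]
sources: [0:e, 1:c]
N(rest) = Σ N(rest − s) over sources s of rest; N(one piece) = 1:
  size 1 → [4]=1
  size 2 → [2,4]=1  [3,4]=1
  size 3 → [0,2,4]=1  [1,3,4]=1  [2,3,4]=2
  first=0(e) contributes 3
  first=1(c) contributes 3
|[w]| = 6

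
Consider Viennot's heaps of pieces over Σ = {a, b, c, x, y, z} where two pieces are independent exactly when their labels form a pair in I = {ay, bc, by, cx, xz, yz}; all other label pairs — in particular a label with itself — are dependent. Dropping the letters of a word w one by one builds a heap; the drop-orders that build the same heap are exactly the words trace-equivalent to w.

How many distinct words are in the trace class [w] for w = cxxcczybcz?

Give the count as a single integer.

piece 0:c — minimal
piece 1:x — minimal
piece 2:x rests on {1:x}
piece 3:c rests on {0:c}
piece 4:c rests on {3:c}
piece 5:z rests on {4:c}
piece 6:y rests on {2:x, 4:c}
piece 7:b rests on {2:x, 5:z}
piece 8:c rests on {5:z, 6:y}
piece 9:z rests on {7:b, 8:c}
minimal pieces: {0:c, 1:x}
ways to finish when only these pieces remain (= sum over removing one remaining piece with nothing left below it):
  1 left: {9}→1
  2 left: {7,9}→1  {8,9}→1
  3 left: {6,8,9}→1  {7,8,9}→2
  4 left: {5,7,8,9}→2  {6,7,8,9}→3
  5 left: {2,6,7,8,9}→3  {5,6,7,8,9}→5
  6 left: {1,2,6,7,8,9}→3  {2,5,6,7,8,9}→8  {4,5,6,7,8,9}→5
  7 left: {1,2,5,6,7,8,9}→11  {2,4,5,6,7,8,9}→13  {3,4,5,6,7,8,9}→5
  8 left: {0,3,4,5,6,7,8,9}→5  {1,2,4,5,6,7,8,9}→24  {2,3,4,5,6,7,8,9}→18
  placing 0:c first → 42 extensions
  placing 1:x first → 23 extensions
total linear extensions = 65

65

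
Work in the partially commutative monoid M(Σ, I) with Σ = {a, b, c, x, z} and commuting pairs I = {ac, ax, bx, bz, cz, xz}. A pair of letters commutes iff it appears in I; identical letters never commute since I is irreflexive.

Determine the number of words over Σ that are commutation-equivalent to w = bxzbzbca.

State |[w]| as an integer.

0(b) covers ∅
1(x) covers ∅
2(z) covers ∅
3(b) covers 0:b
4(z) covers 2:z
5(b) covers 3:b
6(c) covers 1:x, 5:b
7(a) covers 4:z, 5:b
floor of heap: 0:b, 1:x, 2:z
completions by unplaced set U, small U first (add the entries for U minus each lowest piece of U):
  |U|=1: {6}:1  {7}:1
  |U|=2: {1,6}:1  {4,7}:1  {6,7}:2
  |U|=3: {1,6,7}:3  {2,4,7}:1  {4,6,7}:3  {5,6,7}:2
  |U|=4: {1,4,6,7}:6  {1,5,6,7}:5  {2,4,6,7}:4  {3,5,6,7}:2  {4,5,6,7}:5
  |U|=5: {0,3,5,6,7}:2  {1,2,4,6,7}:10  {1,3,5,6,7}:7  {1,4,5,6,7}:16  {2,4,5,6,7}:9  {3,4,5,6,7}:7
  |U|=6: {0,1,3,5,6,7}:9  {0,3,4,5,6,7}:9  {1,2,4,5,6,7}:35  {1,3,4,5,6,7}:30  {2,3,4,5,6,7}:16
  start at 0(b): 81
  start at 1(x): 25
  start at 2(z): 48
sum over floor = 154

154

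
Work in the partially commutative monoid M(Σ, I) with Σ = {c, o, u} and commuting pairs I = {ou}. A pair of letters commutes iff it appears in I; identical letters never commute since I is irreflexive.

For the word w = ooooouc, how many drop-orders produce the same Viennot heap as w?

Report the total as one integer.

6

drop 0:o onto floor
drop 1:o onto {0:o}
drop 2:o onto {1:o}
drop 3:o onto {2:o}
drop 4:o onto {3:o}
drop 5:u onto floor
drop 6:c onto {4:o, 5:u}
ground layer = {0:o, 5:u}
drop-orders for the pieces not yet dropped (sum over which currently-grounded one goes next):
  1 to go: {6} 1
  2 to go: {4,6} 1  {5,6} 1
  3 to go: {3,4,6} 1  {4,5,6} 2
  4 to go: {2,3,4,6} 1  {3,4,5,6} 3
  5 to go: {1,2,3,4,6} 1  {2,3,4,5,6} 4
  if 0:o drops first: 5 orders
  if 5:u drops first: 1 orders
heap linearizations: 6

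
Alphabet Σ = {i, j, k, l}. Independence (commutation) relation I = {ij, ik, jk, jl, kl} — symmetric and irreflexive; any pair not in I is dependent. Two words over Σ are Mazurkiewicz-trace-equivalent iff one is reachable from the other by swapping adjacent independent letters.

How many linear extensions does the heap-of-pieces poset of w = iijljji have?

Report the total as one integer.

0(i) covers ∅
1(i) covers 0:i
2(j) covers ∅
3(l) covers 1:i
4(j) covers 2:j
5(j) covers 4:j
6(i) covers 3:l
floor of heap: 0:i, 2:j
completions by unplaced set U, small U first (add the entries for U minus each lowest piece of U):
  |U|=1: {5}:1  {6}:1
  |U|=2: {3,6}:1  {4,5}:1  {5,6}:2
  |U|=3: {1,3,6}:1  {2,4,5}:1  {3,5,6}:3  {4,5,6}:3
  |U|=4: {0,1,3,6}:1  {1,3,5,6}:4  {2,4,5,6}:4  {3,4,5,6}:6
  |U|=5: {0,1,3,5,6}:5  {1,3,4,5,6}:10  {2,3,4,5,6}:10
  start at 0(i): 20
  start at 2(j): 15
sum over floor = 35

35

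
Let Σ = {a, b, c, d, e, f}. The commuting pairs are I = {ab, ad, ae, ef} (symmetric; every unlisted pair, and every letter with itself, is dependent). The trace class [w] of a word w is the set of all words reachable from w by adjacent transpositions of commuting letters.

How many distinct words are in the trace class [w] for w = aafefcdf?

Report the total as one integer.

#0=a has no predecessor
#1=a depends on [0:a]
#2=f depends on [1:a]
#3=e has no predecessor
#4=f depends on [2:f]
#5=c depends on [3:e, 4:f]
#6=d depends on [5:c]
#7=f depends on [6:d]
sources: [0:a, 3:e]
N(rest) = Σ N(rest − s) over sources s of rest; N(one piece) = 1:
  size 1 → [7]=1
  size 2 → [6,7]=1
  size 3 → [5,6,7]=1
  size 4 → [3,5,6,7]=1  [4,5,6,7]=1
  size 5 → [2,4,5,6,7]=1  [3,4,5,6,7]=2
  size 6 → [1,2,4,5,6,7]=1  [2,3,4,5,6,7]=3
  first=0(a) contributes 4
  first=3(e) contributes 1
|[w]| = 5

5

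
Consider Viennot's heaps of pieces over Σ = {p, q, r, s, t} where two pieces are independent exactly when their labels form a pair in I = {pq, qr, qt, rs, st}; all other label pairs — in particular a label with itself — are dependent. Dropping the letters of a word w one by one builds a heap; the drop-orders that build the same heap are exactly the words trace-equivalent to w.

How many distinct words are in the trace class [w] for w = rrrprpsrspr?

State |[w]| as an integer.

piece 0:r — minimal
piece 1:r rests on {0:r}
piece 2:r rests on {1:r}
piece 3:p rests on {2:r}
piece 4:r rests on {3:p}
piece 5:p rests on {4:r}
piece 6:s rests on {5:p}
piece 7:r rests on {5:p}
piece 8:s rests on {6:s}
piece 9:p rests on {7:r, 8:s}
piece 10:r rests on {9:p}
minimal pieces: {0:r}
ways to finish when only these pieces remain (= sum over removing one remaining piece with nothing left below it):
  1 left: {10}→1
  2 left: {9,10}→1
  3 left: {7,9,10}→1  {8,9,10}→1
  4 left: {6,8,9,10}→1  {7,8,9,10}→2
  5 left: {6,7,8,9,10}→3
  6 left: {5,6,7,8,9,10}→3
  7 left: {4,5,6,7,8,9,10}→3
  8 left: {3,4,5,6,7,8,9,10}→3
  9 left: {2,3,4,5,6,7,8,9,10}→3
  placing 0:r first → 3 extensions

3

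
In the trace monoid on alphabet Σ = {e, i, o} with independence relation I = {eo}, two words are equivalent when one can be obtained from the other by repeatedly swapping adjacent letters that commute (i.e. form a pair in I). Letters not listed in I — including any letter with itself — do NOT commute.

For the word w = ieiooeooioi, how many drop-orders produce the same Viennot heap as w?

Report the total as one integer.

piece 0:i — minimal
piece 1:e rests on {0:i}
piece 2:i rests on {1:e}
piece 3:o rests on {2:i}
piece 4:o rests on {3:o}
piece 5:e rests on {2:i}
piece 6:o rests on {4:o}
piece 7:o rests on {6:o}
piece 8:i rests on {5:e, 7:o}
piece 9:o rests on {8:i}
piece 10:i rests on {9:o}
minimal pieces: {0:i}
ways to finish when only these pieces remain (= sum over removing one remaining piece with nothing left below it):
  1 left: {10}→1
  2 left: {9,10}→1
  3 left: {8,9,10}→1
  4 left: {5,8,9,10}→1  {7,8,9,10}→1
  5 left: {5,7,8,9,10}→2  {6,7,8,9,10}→1
  6 left: {4,6,7,8,9,10}→1  {5,6,7,8,9,10}→3
  7 left: {3,4,6,7,8,9,10}→1  {4,5,6,7,8,9,10}→4
  8 left: {3,4,5,6,7,8,9,10}→5
  9 left: {2,3,4,5,6,7,8,9,10}→5
  placing 0:i first → 5 extensions

5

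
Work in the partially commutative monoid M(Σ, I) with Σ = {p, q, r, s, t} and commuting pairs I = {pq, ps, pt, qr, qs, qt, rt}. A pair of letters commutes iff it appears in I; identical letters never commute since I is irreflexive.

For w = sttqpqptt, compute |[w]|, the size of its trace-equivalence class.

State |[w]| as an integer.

0(s) covers ∅
1(t) covers 0:s
2(t) covers 1:t
3(q) covers ∅
4(p) covers ∅
5(q) covers 3:q
6(p) covers 4:p
7(t) covers 2:t
8(t) covers 7:t
floor of heap: 0:s, 3:q, 4:p
completions by unplaced set U, small U first (add the entries for U minus each lowest piece of U):
  |U|=1: {5}:1  {6}:1  {8}:1
  |U|=2: {3,5}:1  {4,6}:1  {5,6}:2  {5,8}:2  {6,8}:2  {7,8}:1
  |U|=3: {2,7,8}:1  {3,5,6}:3  {3,5,8}:3  {4,5,6}:3  {4,6,8}:3  {5,6,8}:6  {5,7,8}:3  {6,7,8}:3
  |U|=4: {1,2,7,8}:1  {2,5,7,8}:4  {2,6,7,8}:4  {3,4,5,6}:6  {3,5,6,8}:12  {3,5,7,8}:6  {4,5,6,8}:12  {4,6,7,8}:6  {5,6,7,8}:12
  |U|=5: {0,1,2,7,8}:1  {1,2,5,7,8}:5  {1,2,6,7,8}:5  {2,3,5,7,8}:10  {2,4,6,7,8}:10  {2,5,6,7,8}:20  {3,4,5,6,8}:30  {3,5,6,7,8}:30  {4,5,6,7,8}:30
  |U|=6: {0,1,2,5,7,8}:6  {0,1,2,6,7,8}:6  {1,2,3,5,7,8}:15  {1,2,4,6,7,8}:15  {1,2,5,6,7,8}:30  {2,3,5,6,7,8}:60  {2,4,5,6,7,8}:60  {3,4,5,6,7,8}:90
  |U|=7: {0,1,2,3,5,7,8}:21  {0,1,2,4,6,7,8}:21  {0,1,2,5,6,7,8}:42  {1,2,3,5,6,7,8}:105  {1,2,4,5,6,7,8}:105  {2,3,4,5,6,7,8}:210
  start at 0(s): 420
  start at 3(q): 168
  start at 4(p): 168
sum over floor = 756

756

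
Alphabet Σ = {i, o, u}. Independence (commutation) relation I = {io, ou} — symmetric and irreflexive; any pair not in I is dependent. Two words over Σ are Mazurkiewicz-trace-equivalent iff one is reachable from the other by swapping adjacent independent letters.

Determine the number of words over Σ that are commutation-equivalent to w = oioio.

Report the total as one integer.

10

drop 0:o onto floor
drop 1:i onto floor
drop 2:o onto {0:o}
drop 3:i onto {1:i}
drop 4:o onto {2:o}
ground layer = {0:o, 1:i}
drop-orders for the pieces not yet dropped (sum over which currently-grounded one goes next):
  1 to go: {3} 1  {4} 1
  2 to go: {1,3} 1  {2,4} 1  {3,4} 2
  3 to go: {0,2,4} 1  {1,3,4} 3  {2,3,4} 3
  if 0:o drops first: 6 orders
  if 1:i drops first: 4 orders
heap linearizations: 10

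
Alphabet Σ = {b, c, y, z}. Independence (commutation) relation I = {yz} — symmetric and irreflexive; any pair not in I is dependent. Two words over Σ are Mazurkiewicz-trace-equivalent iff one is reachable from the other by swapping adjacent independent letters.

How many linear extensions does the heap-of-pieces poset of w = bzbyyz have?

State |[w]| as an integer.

piece 0:b — minimal
piece 1:z rests on {0:b}
piece 2:b rests on {1:z}
piece 3:y rests on {2:b}
piece 4:y rests on {3:y}
piece 5:z rests on {2:b}
minimal pieces: {0:b}
ways to finish when only these pieces remain (= sum over removing one remaining piece with nothing left below it):
  1 left: {4}→1  {5}→1
  2 left: {3,4}→1  {4,5}→2
  3 left: {3,4,5}→3
  4 left: {2,3,4,5}→3
  placing 0:b first → 3 extensions

3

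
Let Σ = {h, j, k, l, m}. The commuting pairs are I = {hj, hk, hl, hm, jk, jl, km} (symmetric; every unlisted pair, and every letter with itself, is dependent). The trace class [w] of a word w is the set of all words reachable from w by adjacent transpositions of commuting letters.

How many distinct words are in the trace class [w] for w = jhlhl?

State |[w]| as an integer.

30

0(j) covers ∅
1(h) covers ∅
2(l) covers ∅
3(h) covers 1:h
4(l) covers 2:l
floor of heap: 0:j, 1:h, 2:l
completions by unplaced set U, small U first (add the entries for U minus each lowest piece of U):
  |U|=1: {0}:1  {3}:1  {4}:1
  |U|=2: {0,3}:2  {0,4}:2  {1,3}:1  {2,4}:1  {3,4}:2
  |U|=3: {0,1,3}:3  {0,2,4}:3  {0,3,4}:6  {1,3,4}:3  {2,3,4}:3
  start at 0(j): 6
  start at 1(h): 12
  start at 2(l): 12
sum over floor = 30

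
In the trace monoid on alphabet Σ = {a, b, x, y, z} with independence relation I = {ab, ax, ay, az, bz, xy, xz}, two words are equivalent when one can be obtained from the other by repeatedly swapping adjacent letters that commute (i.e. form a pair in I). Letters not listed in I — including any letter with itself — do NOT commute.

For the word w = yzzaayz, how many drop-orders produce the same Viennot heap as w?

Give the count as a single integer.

21

piece 0:y — minimal
piece 1:z rests on {0:y}
piece 2:z rests on {1:z}
piece 3:a — minimal
piece 4:a rests on {3:a}
piece 5:y rests on {2:z}
piece 6:z rests on {5:y}
minimal pieces: {0:y, 3:a}
ways to finish when only these pieces remain (= sum over removing one remaining piece with nothing left below it):
  1 left: {4}→1  {6}→1
  2 left: {3,4}→1  {4,6}→2  {5,6}→1
  3 left: {2,5,6}→1  {3,4,6}→3  {4,5,6}→3
  4 left: {1,2,5,6}→1  {2,4,5,6}→4  {3,4,5,6}→6
  5 left: {0,1,2,5,6}→1  {1,2,4,5,6}→5  {2,3,4,5,6}→10
  placing 0:y first → 15 extensions
  placing 3:a first → 6 extensions
total linear extensions = 21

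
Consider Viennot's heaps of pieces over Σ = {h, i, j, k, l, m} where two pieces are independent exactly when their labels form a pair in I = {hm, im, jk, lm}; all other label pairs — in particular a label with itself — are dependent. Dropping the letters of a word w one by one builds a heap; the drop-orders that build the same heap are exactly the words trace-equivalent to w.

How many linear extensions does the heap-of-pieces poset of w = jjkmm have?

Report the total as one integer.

drop 0:j onto floor
drop 1:j onto {0:j}
drop 2:k onto floor
drop 3:m onto {1:j, 2:k}
drop 4:m onto {3:m}
ground layer = {0:j, 2:k}
drop-orders for the pieces not yet dropped (sum over which currently-grounded one goes next):
  1 to go: {4} 1
  2 to go: {3,4} 1
  3 to go: {1,3,4} 1  {2,3,4} 1
  if 0:j drops first: 2 orders
  if 2:k drops first: 1 orders
heap linearizations: 3

3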